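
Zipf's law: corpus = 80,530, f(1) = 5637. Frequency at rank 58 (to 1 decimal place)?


Zipf's law: f(r) = f(1) / r
f(1) = 5637
f(58) = 5637 / 58
= 97.2 occurrences


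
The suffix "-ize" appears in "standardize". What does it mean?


Suffix: -ize
As in: standardize -> standard + -ize
Meaning = to make


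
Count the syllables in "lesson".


Word: "lesson"
Syllable breakdown: les-son
Counting: 2 parts
= 2 syllables


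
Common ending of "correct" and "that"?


Word 1: "correct"
Word 2: "that"
Comparing from end:
  Pos -1: 't' == 't'
  Pos -2: 'c' != 'a' (stop)
LCS = "t" (length 1)


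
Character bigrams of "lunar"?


Word: "lunar" (length 5)
Number of bigrams = 5 - 2 + 1 = 4
  Position 0: "lu"
  Position 1: "un"
  Position 2: "na"
  Position 3: "ar"
Bigrams = "lu", "un", "na", "ar"


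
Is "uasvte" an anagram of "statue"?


Word 1: "statue" → sorted: aesttu
Word 2: "uasvte" → sorted: aestuv
Same letters? aesttu != aestuv
Anagram = No


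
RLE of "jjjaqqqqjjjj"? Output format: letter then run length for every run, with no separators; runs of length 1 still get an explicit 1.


String: "jjjaqqqqjjjj"
Scanning for consecutive runs:
  'j' x 3
  'a' x 1
  'q' x 4
  'j' x 4
RLE = "j3a1q4j4"


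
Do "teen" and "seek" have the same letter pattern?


Pattern of "teen": [0, 1, 1, 2]
Pattern of "seek": [0, 1, 1, 2]
Patterns match
Same pattern = Yes


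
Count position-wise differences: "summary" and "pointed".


Comparing character by character (same length = 7):
  Pos 0: 's' vs 'p' !=
  Pos 1: 'u' vs 'o' !=
  Pos 2: 'm' vs 'i' !=
  Pos 3: 'm' vs 'n' !=
  Pos 4: 'a' vs 't' !=
  Pos 5: 'r' vs 'e' !=
  Pos 6: 'y' vs 'd' !=
Hamming distance = 7


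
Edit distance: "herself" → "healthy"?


Word 1: "herself" (length 7)
Word 2: "healthy" (length 7)
One optimal edit sequence (insert/delete/substitute each cost 1):
  1. keep 'h'
  2. keep 'e'
  3. substitute 'r' -> 'a'  (+1)
  4. substitute 's' -> 'l'  (+1)
  5. substitute 'e' -> 't'  (+1)
  6. substitute 'l' -> 'h'  (+1)
  7. substitute 'f' -> 'y'  (+1)
Total edit operations: 5
Edit distance = 5


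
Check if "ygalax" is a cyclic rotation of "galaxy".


Word: "galaxy", Candidate: "ygalax"
Method: check if candidate is substring of word+word
"galaxygalaxy" contains "ygalax"? Yes
Is rotation = Yes


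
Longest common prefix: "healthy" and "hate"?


Word 1: "healthy"
Word 2: "hate"
Comparing from start:
  Pos 0: 'h' == 'h'
  Pos 1: 'e' != 'a' (stop)
LCP = "h" (length 1)


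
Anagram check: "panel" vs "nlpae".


Word 1: "panel" → sorted: aelnp
Word 2: "nlpae" → sorted: aelnp
Same letters? aelnp == aelnp
Anagram = Yes


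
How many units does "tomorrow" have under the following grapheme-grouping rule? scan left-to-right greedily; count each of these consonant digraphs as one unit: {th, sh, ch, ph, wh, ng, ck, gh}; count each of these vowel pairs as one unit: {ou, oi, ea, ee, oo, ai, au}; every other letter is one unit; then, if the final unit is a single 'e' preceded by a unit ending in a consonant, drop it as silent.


Word: "tomorrow" (8 letters)
Left-to-right scan:
  (1) 't' (letter)
  (2) 'o' (letter)
  (3) 'm' (letter)
  (4) 'o' (letter)
  (5) 'r' (letter)
  (6) 'r' (letter)
  (7) 'o' (letter)
  (8) 'w' (letter)
Units from scan: 8
Sound units = 8 units


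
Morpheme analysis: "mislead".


Word: "mislead"
Morphemes: mis- / lead
Each morpheme carries meaning
= 2 morphemes


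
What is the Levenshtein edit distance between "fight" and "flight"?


Word 1: "fight" (length 5)
Word 2: "flight" (length 6)
One optimal edit sequence (insert/delete/substitute each cost 1):
  1. keep 'f'
  2. insert 'l'  (+1)
  3. keep 'i'
  4. keep 'g'
  5. keep 'h'
  6. keep 't'
Total edit operations: 1
Edit distance = 1


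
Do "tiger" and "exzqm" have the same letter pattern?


Pattern of "tiger": [0, 1, 2, 3, 4]
Pattern of "exzqm": [0, 1, 2, 3, 4]
Patterns match
Same pattern = Yes


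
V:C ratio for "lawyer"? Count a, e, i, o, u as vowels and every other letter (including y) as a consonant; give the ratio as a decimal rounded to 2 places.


Word: "lawyer"
Vowels (a,e,i,o,u): 2
Consonants: 4
Ratio = 2/4
= 0.50


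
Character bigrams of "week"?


Word: "week" (length 4)
Number of bigrams = 4 - 2 + 1 = 3
  Position 0: "we"
  Position 1: "ee"
  Position 2: "ek"
Bigrams = "we", "ee", "ek"


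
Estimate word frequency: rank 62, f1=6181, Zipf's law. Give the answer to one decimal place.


Zipf's law: f(r) = f(1) / r
f(1) = 6181
f(62) = 6181 / 62
= 99.7 occurrences


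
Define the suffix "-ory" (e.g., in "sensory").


Suffix: -ory
Example: sensory (sense + -ory, with a spelling change)
Meaning = relating to / place for


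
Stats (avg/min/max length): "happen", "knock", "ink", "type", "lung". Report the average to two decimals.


Lengths: "happen"=6, "knock"=5, "ink"=3, "type"=4, "lung"=4
Sum = 22, Count = 5
Average = 22/5 = 4.40
= avg=4.40, min=3, max=6


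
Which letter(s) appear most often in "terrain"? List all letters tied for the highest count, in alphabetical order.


Word: "terrain"
Letter counts:
  'a': 1
  'e': 1
  'i': 1
  'n': 1
  'r': 2
  't': 1
Maximum count = 2
Most frequent = 'r' (2 times each)


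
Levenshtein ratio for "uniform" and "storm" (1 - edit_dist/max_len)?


Word 1: "uniform" (length 7)
Word 2: "storm" (length 5)
One optimal edit sequence:
  1. delete 'u'  (+1)
  2. delete 'n'  (+1)
  3. substitute 'i' -> 's'  (+1)
  4. substitute 'f' -> 't'  (+1)
  5. keep 'o'
  6. keep 'r'
  7. keep 'm'
Edit distance = 4
Max length = max(7, 5) = 7
Similarity = 1 - 4/7
= 0.4286


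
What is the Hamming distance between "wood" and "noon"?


Comparing character by character (same length = 4):
  Pos 0: 'w' vs 'n' !=
  Pos 1: 'o' vs 'o' =
  Pos 2: 'o' vs 'o' =
  Pos 3: 'd' vs 'n' !=
Hamming distance = 2


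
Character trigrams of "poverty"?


Word: "poverty" (length 7)
Number of trigrams = 7 - 3 + 1 = 5
  Position 0: "pov"
  Position 1: "ove"
  Position 2: "ver"
  Position 3: "ert"
  Position 4: "rty"
Trigrams = "pov", "ove", "ver", "ert", "rty"


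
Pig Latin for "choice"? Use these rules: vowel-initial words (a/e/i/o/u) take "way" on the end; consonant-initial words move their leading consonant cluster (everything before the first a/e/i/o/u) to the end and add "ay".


Word: "choice"
Starts with consonant(s) → move to end, add 'ay'
Consonant cluster: "ch"
Pig Latin = "oicechay"


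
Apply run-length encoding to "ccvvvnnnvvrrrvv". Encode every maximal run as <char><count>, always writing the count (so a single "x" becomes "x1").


String: "ccvvvnnnvvrrrvv"
Scanning for consecutive runs:
  'c' x 2
  'v' x 3
  'n' x 3
  'v' x 2
  'r' x 3
  'v' x 2
RLE = "c2v3n3v2r3v2"


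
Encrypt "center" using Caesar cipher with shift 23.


Word: "center"
Shift: 23
Each letter → (letter + shift) mod 26:
  'c' (2) + 23 = 25 → 'z'
  'e' (4) + 23 = 1 → 'b'
  'n' (13) + 23 = 10 → 'k'
  't' (19) + 23 = 16 → 'q'
  'e' (4) + 23 = 1 → 'b'
  'r' (17) + 23 = 14 → 'o'
Result = "zbkqbo"


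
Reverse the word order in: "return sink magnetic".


Original: "return sink magnetic"
Words (1..n): return | sink | magnetic
Reversed (n..1): magnetic | sink | return
Result = "magnetic sink return"


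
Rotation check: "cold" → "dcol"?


Word: "cold", Candidate: "dcol"
Method: check if candidate is substring of word+word
"coldcold" contains "dcol"? Yes
Is rotation = Yes


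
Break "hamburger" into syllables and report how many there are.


Word: "hamburger"
Syllable breakdown: ham / bur / ger
Counting: 3 parts
= 3 syllables


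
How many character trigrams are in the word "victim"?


Word: "victim" (length 6)
Number of 3-grams = length - 3 + 1 = 6 - 3 + 1
= 4


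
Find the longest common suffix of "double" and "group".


Word 1: "double"
Word 2: "group"
Comparing from end:
  Pos -1: 'e' != 'p' (stop)
LCS = "" (length 0)


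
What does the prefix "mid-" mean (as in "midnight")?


Prefix: mid-
As in: midnight -> mid- + night
Meaning = middle


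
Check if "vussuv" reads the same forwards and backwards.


Word: "vussuv"
Reversed: "vussuv"
Forward == Backward? vussuv == vussuv
Palindrome = Yes


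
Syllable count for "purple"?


Word: "purple"
Syllable breakdown: pur · ple
Counting: 2 parts
= 2 syllables


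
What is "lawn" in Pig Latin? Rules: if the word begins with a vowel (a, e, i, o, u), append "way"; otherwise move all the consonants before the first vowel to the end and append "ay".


Word: "lawn"
Starts with consonant(s) → move to end, add 'ay'
Consonant cluster: "l"
Pig Latin = "awnlay"


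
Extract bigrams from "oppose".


Word: "oppose" (length 6)
Number of bigrams = 6 - 2 + 1 = 5
  Position 0: "op"
  Position 1: "pp"
  Position 2: "po"
  Position 3: "os"
  Position 4: "se"
Bigrams = "op", "pp", "po", "os", "se"


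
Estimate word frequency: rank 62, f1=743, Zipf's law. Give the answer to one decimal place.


Zipf's law: f(r) = f(1) / r
f(1) = 743
f(62) = 743 / 62
= 12.0 occurrences


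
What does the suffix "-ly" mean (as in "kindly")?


Suffix: -ly
As in: kindly -> kind + -ly
Meaning = in a manner


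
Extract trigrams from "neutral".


Word: "neutral" (length 7)
Number of trigrams = 7 - 3 + 1 = 5
  Position 0: "neu"
  Position 1: "eut"
  Position 2: "utr"
  Position 3: "tra"
  Position 4: "ral"
Trigrams = "neu", "eut", "utr", "tra", "ral"


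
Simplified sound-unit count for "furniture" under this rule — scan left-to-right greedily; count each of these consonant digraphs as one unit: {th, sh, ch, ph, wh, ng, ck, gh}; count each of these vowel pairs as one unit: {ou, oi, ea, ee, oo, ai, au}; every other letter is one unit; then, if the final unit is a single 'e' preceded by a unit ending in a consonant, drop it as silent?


Word: "furniture" (9 letters)
Left-to-right scan:
  (1) 'f' (letter)
  (2) 'u' (letter)
  (3) 'r' (letter)
  (4) 'n' (letter)
  (5) 'i' (letter)
  (6) 't' (letter)
  (7) 'u' (letter)
  (8) 'r' (letter)
  (9) 'e' (letter)
Units from scan: 9
Final unit is 'e' after a consonant -> drop as silent (-1)
Sound units = 8 units


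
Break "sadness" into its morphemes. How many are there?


Word: "sadness"
Morphemes: sad | -ness
Each morpheme carries meaning
= 2 morphemes


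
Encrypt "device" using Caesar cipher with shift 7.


Word: "device"
Shift: 7
Each letter → (letter + shift) mod 26:
  'd' (3) + 7 = 10 → 'k'
  'e' (4) + 7 = 11 → 'l'
  'v' (21) + 7 = 2 → 'c'
  'i' (8) + 7 = 15 → 'p'
  'c' (2) + 7 = 9 → 'j'
  'e' (4) + 7 = 11 → 'l'
Result = "klcpjl"


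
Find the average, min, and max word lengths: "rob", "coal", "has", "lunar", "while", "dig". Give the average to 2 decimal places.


Lengths: "rob"=3, "coal"=4, "has"=3, "lunar"=5, "while"=5, "dig"=3
Sum = 23, Count = 6
Average = 23/6 = 3.83
= avg=3.83, min=3, max=5


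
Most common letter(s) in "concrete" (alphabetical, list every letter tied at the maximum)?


Word: "concrete"
Letter counts:
  'c': 2
  'e': 2
  'n': 1
  'o': 1
  'r': 1
  't': 1
Maximum count = 2
Most frequent = 'c', 'e' (2 times each)


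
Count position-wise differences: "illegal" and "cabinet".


Comparing character by character (same length = 7):
  Pos 0: 'i' vs 'c' !=
  Pos 1: 'l' vs 'a' !=
  Pos 2: 'l' vs 'b' !=
  Pos 3: 'e' vs 'i' !=
  Pos 4: 'g' vs 'n' !=
  Pos 5: 'a' vs 'e' !=
  Pos 6: 'l' vs 't' !=
Hamming distance = 7


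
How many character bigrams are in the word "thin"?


Word: "thin" (length 4)
Number of 2-grams = length - 2 + 1 = 4 - 2 + 1
= 3


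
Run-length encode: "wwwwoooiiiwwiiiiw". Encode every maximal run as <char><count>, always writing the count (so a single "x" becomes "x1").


String: "wwwwoooiiiwwiiiiw"
Scanning for consecutive runs:
  'w' x 4
  'o' x 3
  'i' x 3
  'w' x 2
  'i' x 4
  'w' x 1
RLE = "w4o3i3w2i4w1"


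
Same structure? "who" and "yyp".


Pattern of "who": [0, 1, 2]
Pattern of "yyp": [0, 0, 1]
Patterns do not match
Same pattern = No


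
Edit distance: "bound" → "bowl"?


Word 1: "bound" (length 5)
Word 2: "bowl" (length 4)
One optimal edit sequence (insert/delete/substitute each cost 1):
  1. keep 'b'
  2. keep 'o'
  3. delete 'u'  (+1)
  4. substitute 'n' -> 'w'  (+1)
  5. substitute 'd' -> 'l'  (+1)
Total edit operations: 3
Edit distance = 3


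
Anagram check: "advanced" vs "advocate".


Word 1: "advanced" → sorted: aacddenv
Word 2: "advocate" → sorted: aacdeotv
Same letters? aacddenv != aacdeotv
Anagram = No


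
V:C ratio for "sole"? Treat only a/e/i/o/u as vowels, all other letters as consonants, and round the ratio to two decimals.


Word: "sole"
Vowels (a,e,i,o,u): 2
Consonants: 2
Ratio = 2/2
= 1.00


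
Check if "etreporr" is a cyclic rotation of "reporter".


Word: "reporter", Candidate: "etreporr"
Method: check if candidate is substring of word+word
"reporterreporter" contains "etreporr"? No
Is rotation = No


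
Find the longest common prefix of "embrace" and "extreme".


Word 1: "embrace"
Word 2: "extreme"
Comparing from start:
  Pos 0: 'e' == 'e'
  Pos 1: 'm' != 'x' (stop)
LCP = "e" (length 1)


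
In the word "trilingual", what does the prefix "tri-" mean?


Prefix: tri-
As in: trilingual -> tri- + lingual
Meaning = three


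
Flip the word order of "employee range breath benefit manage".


Original: "employee range breath benefit manage"
Words (1..n): employee | range | breath | benefit | manage
Reversed (n..1): manage | benefit | breath | range | employee
Result = "manage benefit breath range employee"


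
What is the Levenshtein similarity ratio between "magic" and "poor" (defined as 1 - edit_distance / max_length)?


Word 1: "magic" (length 5)
Word 2: "poor" (length 4)
One optimal edit sequence:
  1. delete 'm'  (+1)
  2. substitute 'a' -> 'p'  (+1)
  3. substitute 'g' -> 'o'  (+1)
  4. substitute 'i' -> 'o'  (+1)
  5. substitute 'c' -> 'r'  (+1)
Edit distance = 5
Max length = max(5, 4) = 5
Similarity = 1 - 5/5
= 0.0000


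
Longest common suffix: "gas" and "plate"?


Word 1: "gas"
Word 2: "plate"
Comparing from end:
  Pos -1: 's' != 'e' (stop)
LCS = "" (length 0)


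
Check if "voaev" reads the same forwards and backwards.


Word: "voaev"
Reversed: "veaov"
Forward == Backward? voaev != veaov
Palindrome = No


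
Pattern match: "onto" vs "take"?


Pattern of "onto": [0, 1, 2, 0]
Pattern of "take": [0, 1, 2, 3]
Patterns do not match
Same pattern = No


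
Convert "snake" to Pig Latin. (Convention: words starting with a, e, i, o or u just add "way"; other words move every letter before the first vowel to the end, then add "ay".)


Word: "snake"
Starts with consonant(s) → move to end, add 'ay'
Consonant cluster: "sn"
Pig Latin = "akesnay"


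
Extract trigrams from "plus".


Word: "plus" (length 4)
Number of trigrams = 4 - 3 + 1 = 2
  Position 0: "plu"
  Position 1: "lus"
Trigrams = "plu", "lus"


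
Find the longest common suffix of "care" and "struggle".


Word 1: "care"
Word 2: "struggle"
Comparing from end:
  Pos -1: 'e' == 'e'
  Pos -2: 'r' != 'l' (stop)
LCS = "e" (length 1)


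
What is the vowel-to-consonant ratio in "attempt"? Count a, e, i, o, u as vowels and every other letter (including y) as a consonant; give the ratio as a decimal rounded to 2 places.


Word: "attempt"
Vowels (a,e,i,o,u): 2
Consonants: 5
Ratio = 2/5
= 0.40


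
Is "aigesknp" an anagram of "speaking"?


Word 1: "speaking" → sorted: aegiknps
Word 2: "aigesknp" → sorted: aegiknps
Same letters? aegiknps == aegiknps
Anagram = Yes


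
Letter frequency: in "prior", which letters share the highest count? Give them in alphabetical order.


Word: "prior"
Letter counts:
  'i': 1
  'o': 1
  'p': 1
  'r': 2
Maximum count = 2
Most frequent = 'r' (2 times each)


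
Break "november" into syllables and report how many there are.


Word: "november"
Syllable breakdown: no · vem · ber
Counting: 3 parts
= 3 syllables


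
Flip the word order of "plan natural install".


Original: "plan natural install"
Words (1..n): plan | natural | install
Reversed (n..1): install | natural | plan
Result = "install natural plan"


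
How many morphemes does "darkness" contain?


Word: "darkness"
Morphemes: dark / -ness
Each morpheme carries meaning
= 2 morphemes


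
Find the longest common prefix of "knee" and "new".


Word 1: "knee"
Word 2: "new"
Comparing from start:
  Pos 0: 'k' != 'n' (stop)
LCP = "" (length 0)


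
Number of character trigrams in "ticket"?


Word: "ticket" (length 6)
Number of 3-grams = length - 3 + 1 = 6 - 3 + 1
= 4


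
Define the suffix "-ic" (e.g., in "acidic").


Suffix: -ic
As in: acidic -> acid + -ic
Meaning = relating to


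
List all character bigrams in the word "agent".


Word: "agent" (length 5)
Number of bigrams = 5 - 2 + 1 = 4
  Position 0: "ag"
  Position 1: "ge"
  Position 2: "en"
  Position 3: "nt"
Bigrams = "ag", "ge", "en", "nt"


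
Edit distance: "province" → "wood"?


Word 1: "province" (length 8)
Word 2: "wood" (length 4)
One optimal edit sequence (insert/delete/substitute each cost 1):
  1. delete 'p'  (+1)
  2. substitute 'r' -> 'w'  (+1)
  3. keep 'o'
  4. delete 'v'  (+1)
  5. delete 'i'  (+1)
  6. delete 'n'  (+1)
  7. substitute 'c' -> 'o'  (+1)
  8. substitute 'e' -> 'd'  (+1)
Total edit operations: 7
Edit distance = 7


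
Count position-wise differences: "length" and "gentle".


Comparing character by character (same length = 6):
  Pos 0: 'l' vs 'g' !=
  Pos 1: 'e' vs 'e' =
  Pos 2: 'n' vs 'n' =
  Pos 3: 'g' vs 't' !=
  Pos 4: 't' vs 'l' !=
  Pos 5: 'h' vs 'e' !=
Hamming distance = 4


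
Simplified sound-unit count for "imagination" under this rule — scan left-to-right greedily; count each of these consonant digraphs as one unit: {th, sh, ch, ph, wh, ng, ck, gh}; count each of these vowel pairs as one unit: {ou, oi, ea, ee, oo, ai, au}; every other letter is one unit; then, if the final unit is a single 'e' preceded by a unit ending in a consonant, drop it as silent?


Word: "imagination" (11 letters)
Left-to-right scan:
  1. 'i' (letter)
  2. 'm' (letter)
  3. 'a' (letter)
  4. 'g' (letter)
  5. 'i' (letter)
  6. 'n' (letter)
  7. 'a' (letter)
  8. 't' (letter)
  9. 'i' (letter)
  10. 'o' (letter)
  11. 'n' (letter)
Units from scan: 11
Sound units = 11 units


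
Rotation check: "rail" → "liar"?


Word: "rail", Candidate: "liar"
Method: check if candidate is substring of word+word
"railrail" contains "liar"? No
Is rotation = No


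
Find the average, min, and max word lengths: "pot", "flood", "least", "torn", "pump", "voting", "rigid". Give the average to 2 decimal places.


Lengths: "pot"=3, "flood"=5, "least"=5, "torn"=4, "pump"=4, "voting"=6, "rigid"=5
Sum = 32, Count = 7
Average = 32/7 = 4.57
= avg=4.57, min=3, max=6


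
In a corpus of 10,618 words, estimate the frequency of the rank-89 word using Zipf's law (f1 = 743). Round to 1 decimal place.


Zipf's law: f(r) = f(1) / r
f(1) = 743
f(89) = 743 / 89
= 8.3 occurrences


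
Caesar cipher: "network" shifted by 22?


Word: "network"
Shift: 22
Each letter → (letter + shift) mod 26:
  'n' (13) + 22 = 9 → 'j'
  'e' (4) + 22 = 0 → 'a'
  't' (19) + 22 = 15 → 'p'
  'w' (22) + 22 = 18 → 's'
  'o' (14) + 22 = 10 → 'k'
  'r' (17) + 22 = 13 → 'n'
  'k' (10) + 22 = 6 → 'g'
Result = "japskng"


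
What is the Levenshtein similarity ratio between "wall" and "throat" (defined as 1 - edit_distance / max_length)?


Word 1: "wall" (length 4)
Word 2: "throat" (length 6)
One optimal edit sequence:
  1. insert 't'  (+1)
  2. insert 'h'  (+1)
  3. substitute 'w' -> 'r'  (+1)
  4. substitute 'a' -> 'o'  (+1)
  5. substitute 'l' -> 'a'  (+1)
  6. substitute 'l' -> 't'  (+1)
Edit distance = 6
Max length = max(4, 6) = 6
Similarity = 1 - 6/6
= 0.0000


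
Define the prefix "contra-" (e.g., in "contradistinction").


Prefix: contra-
Example: contradistinction (contra- + distinction)
Meaning = against


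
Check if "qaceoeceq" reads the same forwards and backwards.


Word: "qaceoeceq"
Reversed: "qeceoecaq"
Forward == Backward? qaceoeceq != qeceoecaq
Palindrome = No


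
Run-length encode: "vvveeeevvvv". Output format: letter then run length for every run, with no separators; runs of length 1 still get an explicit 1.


String: "vvveeeevvvv"
Scanning for consecutive runs:
  'v' x 3
  'e' x 4
  'v' x 4
RLE = "v3e4v4"


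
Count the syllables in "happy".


Word: "happy"
Syllable breakdown: hap / py
Counting: 2 parts
= 2 syllables


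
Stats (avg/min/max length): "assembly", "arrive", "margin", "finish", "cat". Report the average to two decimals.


Lengths: "assembly"=8, "arrive"=6, "margin"=6, "finish"=6, "cat"=3
Sum = 29, Count = 5
Average = 29/5 = 5.80
= avg=5.80, min=3, max=8


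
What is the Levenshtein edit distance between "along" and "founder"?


Word 1: "along" (length 5)
Word 2: "founder" (length 7)
One optimal edit sequence (insert/delete/substitute each cost 1):
  1. substitute 'a' -> 'f'  (+1)
  2. substitute 'l' -> 'o'  (+1)
  3. substitute 'o' -> 'u'  (+1)
  4. keep 'n'
  5. insert 'd'  (+1)
  6. insert 'e'  (+1)
  7. substitute 'g' -> 'r'  (+1)
Total edit operations: 6
Edit distance = 6


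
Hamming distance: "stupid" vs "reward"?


Comparing character by character (same length = 6):
  Pos 0: 's' vs 'r' !=
  Pos 1: 't' vs 'e' !=
  Pos 2: 'u' vs 'w' !=
  Pos 3: 'p' vs 'a' !=
  Pos 4: 'i' vs 'r' !=
  Pos 5: 'd' vs 'd' =
Hamming distance = 5


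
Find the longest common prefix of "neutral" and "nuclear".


Word 1: "neutral"
Word 2: "nuclear"
Comparing from start:
  Pos 0: 'n' == 'n'
  Pos 1: 'e' != 'u' (stop)
LCP = "n" (length 1)


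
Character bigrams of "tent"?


Word: "tent" (length 4)
Number of bigrams = 4 - 2 + 1 = 3
  Position 0: "te"
  Position 1: "en"
  Position 2: "nt"
Bigrams = "te", "en", "nt"


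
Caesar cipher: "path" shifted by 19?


Word: "path"
Shift: 19
Each letter → (letter + shift) mod 26:
  'p' (15) + 19 = 8 → 'i'
  'a' (0) + 19 = 19 → 't'
  't' (19) + 19 = 12 → 'm'
  'h' (7) + 19 = 0 → 'a'
Result = "itma"


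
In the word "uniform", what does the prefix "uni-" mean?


Prefix: uni-
As in: uniform -> uni- + form
Meaning = one


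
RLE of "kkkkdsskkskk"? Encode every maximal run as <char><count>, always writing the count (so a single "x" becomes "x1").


String: "kkkkdsskkskk"
Scanning for consecutive runs:
  'k' x 4
  'd' x 1
  's' x 2
  'k' x 2
  's' x 1
  'k' x 2
RLE = "k4d1s2k2s1k2"


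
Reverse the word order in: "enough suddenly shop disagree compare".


Original: "enough suddenly shop disagree compare"
Words (1..n): enough | suddenly | shop | disagree | compare
Reversed (n..1): compare | disagree | shop | suddenly | enough
Result = "compare disagree shop suddenly enough"


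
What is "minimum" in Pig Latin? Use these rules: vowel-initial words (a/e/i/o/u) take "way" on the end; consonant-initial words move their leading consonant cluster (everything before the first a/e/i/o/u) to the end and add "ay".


Word: "minimum"
Starts with consonant(s) → move to end, add 'ay'
Consonant cluster: "m"
Pig Latin = "inimummay"


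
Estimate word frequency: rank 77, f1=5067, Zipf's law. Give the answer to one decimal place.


Zipf's law: f(r) = f(1) / r
f(1) = 5067
f(77) = 5067 / 77
= 65.8 occurrences


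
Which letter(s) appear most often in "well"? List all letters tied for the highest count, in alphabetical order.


Word: "well"
Letter counts:
  'e': 1
  'l': 2
  'w': 1
Maximum count = 2
Most frequent = 'l' (2 times each)


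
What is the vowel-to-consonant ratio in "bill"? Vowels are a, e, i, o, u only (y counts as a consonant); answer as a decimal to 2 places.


Word: "bill"
Vowels (a,e,i,o,u): 1
Consonants: 3
Ratio = 1/3
= 0.33


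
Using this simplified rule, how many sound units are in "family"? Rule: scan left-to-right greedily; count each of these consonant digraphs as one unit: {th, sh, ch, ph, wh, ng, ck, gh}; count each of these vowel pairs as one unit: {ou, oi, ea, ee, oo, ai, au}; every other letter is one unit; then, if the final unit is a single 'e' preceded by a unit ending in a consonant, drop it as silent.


Word: "family" (6 letters)
Left-to-right scan:
  1. 'f' (letter)
  2. 'a' (letter)
  3. 'm' (letter)
  4. 'i' (letter)
  5. 'l' (letter)
  6. 'y' (letter)
Units from scan: 6
Sound units = 6 units


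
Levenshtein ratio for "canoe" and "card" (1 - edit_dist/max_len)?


Word 1: "canoe" (length 5)
Word 2: "card" (length 4)
One optimal edit sequence:
  1. keep 'c'
  2. keep 'a'
  3. delete 'n'  (+1)
  4. substitute 'o' -> 'r'  (+1)
  5. substitute 'e' -> 'd'  (+1)
Edit distance = 3
Max length = max(5, 4) = 5
Similarity = 1 - 3/5
= 0.4000


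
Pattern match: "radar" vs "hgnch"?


Pattern of "radar": [0, 1, 2, 1, 0]
Pattern of "hgnch": [0, 1, 2, 3, 0]
Patterns do not match
Same pattern = No


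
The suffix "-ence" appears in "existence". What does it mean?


Suffix: -ence
Example: existence (exist + -ence)
Meaning = state of


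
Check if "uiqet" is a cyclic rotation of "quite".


Word: "quite", Candidate: "uiqet"
Method: check if candidate is substring of word+word
"quitequite" contains "uiqet"? No
Is rotation = No


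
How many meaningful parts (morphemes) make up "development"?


Word: "development"
Morphemes: develop / -ment
Each morpheme carries meaning
= 2 morphemes


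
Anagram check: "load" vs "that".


Word 1: "load" → sorted: adlo
Word 2: "that" → sorted: ahtt
Same letters? adlo != ahtt
Anagram = No


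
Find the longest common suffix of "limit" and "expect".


Word 1: "limit"
Word 2: "expect"
Comparing from end:
  Pos -1: 't' == 't'
  Pos -2: 'i' != 'c' (stop)
LCS = "t" (length 1)


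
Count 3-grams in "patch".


Word: "patch" (length 5)
Number of 3-grams = length - 3 + 1 = 5 - 3 + 1
= 3


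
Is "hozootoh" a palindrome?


Word: "hozootoh"
Reversed: "hotoozoh"
Forward == Backward? hozootoh != hotoozoh
Palindrome = No


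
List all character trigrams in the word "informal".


Word: "informal" (length 8)
Number of trigrams = 8 - 3 + 1 = 6
  Position 0: "inf"
  Position 1: "nfo"
  Position 2: "for"
  Position 3: "orm"
  Position 4: "rma"
  Position 5: "mal"
Trigrams = "inf", "nfo", "for", "orm", "rma", "mal"


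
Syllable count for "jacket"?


Word: "jacket"
Syllable breakdown: jack / et
Counting: 2 parts
= 2 syllables


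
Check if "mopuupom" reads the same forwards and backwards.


Word: "mopuupom"
Reversed: "mopuupom"
Forward == Backward? mopuupom == mopuupom
Palindrome = Yes


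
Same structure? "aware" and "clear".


Pattern of "aware": [0, 1, 0, 2, 3]
Pattern of "clear": [0, 1, 2, 3, 4]
Patterns do not match
Same pattern = No


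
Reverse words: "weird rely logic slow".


Original: "weird rely logic slow"
Words (1..n): weird | rely | logic | slow
Reversed (n..1): slow | logic | rely | weird
Result = "slow logic rely weird"


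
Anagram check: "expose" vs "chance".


Word 1: "expose" → sorted: eeopsx
Word 2: "chance" → sorted: accehn
Same letters? eeopsx != accehn
Anagram = No


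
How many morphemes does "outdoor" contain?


Word: "outdoor"
Morphemes: out- + door
Each morpheme carries meaning
= 2 morphemes


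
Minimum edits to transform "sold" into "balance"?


Word 1: "sold" (length 4)
Word 2: "balance" (length 7)
One optimal edit sequence (insert/delete/substitute each cost 1):
  1. substitute 's' -> 'b'  (+1)
  2. substitute 'o' -> 'a'  (+1)
  3. keep 'l'
  4. insert 'a'  (+1)
  5. insert 'n'  (+1)
  6. insert 'c'  (+1)
  7. substitute 'd' -> 'e'  (+1)
Total edit operations: 6
Edit distance = 6


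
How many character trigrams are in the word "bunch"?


Word: "bunch" (length 5)
Number of 3-grams = length - 3 + 1 = 5 - 3 + 1
= 3


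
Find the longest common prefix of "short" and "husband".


Word 1: "short"
Word 2: "husband"
Comparing from start:
  Pos 0: 's' != 'h' (stop)
LCP = "" (length 0)


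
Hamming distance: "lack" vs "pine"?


Comparing character by character (same length = 4):
  Pos 0: 'l' vs 'p' !=
  Pos 1: 'a' vs 'i' !=
  Pos 2: 'c' vs 'n' !=
  Pos 3: 'k' vs 'e' !=
Hamming distance = 4


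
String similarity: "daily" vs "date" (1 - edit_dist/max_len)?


Word 1: "daily" (length 5)
Word 2: "date" (length 4)
One optimal edit sequence:
  1. keep 'd'
  2. keep 'a'
  3. delete 'i'  (+1)
  4. substitute 'l' -> 't'  (+1)
  5. substitute 'y' -> 'e'  (+1)
Edit distance = 3
Max length = max(5, 4) = 5
Similarity = 1 - 3/5
= 0.4000


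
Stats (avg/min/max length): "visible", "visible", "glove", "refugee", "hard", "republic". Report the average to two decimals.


Lengths: "visible"=7, "visible"=7, "glove"=5, "refugee"=7, "hard"=4, "republic"=8
Sum = 38, Count = 6
Average = 38/6 = 6.33
= avg=6.33, min=4, max=8


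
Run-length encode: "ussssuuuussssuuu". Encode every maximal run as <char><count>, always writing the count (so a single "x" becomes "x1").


String: "ussssuuuussssuuu"
Scanning for consecutive runs:
  'u' x 1
  's' x 4
  'u' x 4
  's' x 4
  'u' x 3
RLE = "u1s4u4s4u3"


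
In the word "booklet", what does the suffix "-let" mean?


Suffix: -let
Example: booklet = book + -let
Meaning = small


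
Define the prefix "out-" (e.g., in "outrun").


Prefix: out-
As in: outrun -> out- + run
Meaning = surpass


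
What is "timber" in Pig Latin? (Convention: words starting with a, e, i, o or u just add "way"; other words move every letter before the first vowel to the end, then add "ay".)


Word: "timber"
Starts with consonant(s) → move to end, add 'ay'
Consonant cluster: "t"
Pig Latin = "imbertay"


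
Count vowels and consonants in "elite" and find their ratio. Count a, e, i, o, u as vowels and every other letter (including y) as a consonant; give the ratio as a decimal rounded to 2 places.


Word: "elite"
Vowels (a,e,i,o,u): 3
Consonants: 2
Ratio = 3/2
= 1.50


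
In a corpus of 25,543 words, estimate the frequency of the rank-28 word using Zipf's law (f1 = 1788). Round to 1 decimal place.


Zipf's law: f(r) = f(1) / r
f(1) = 1788
f(28) = 1788 / 28
= 63.9 occurrences


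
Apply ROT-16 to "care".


Word: "care"
Shift: 16
Each letter → (letter + shift) mod 26:
  'c' (2) + 16 = 18 → 's'
  'a' (0) + 16 = 16 → 'q'
  'r' (17) + 16 = 7 → 'h'
  'e' (4) + 16 = 20 → 'u'
Result = "sqhu"


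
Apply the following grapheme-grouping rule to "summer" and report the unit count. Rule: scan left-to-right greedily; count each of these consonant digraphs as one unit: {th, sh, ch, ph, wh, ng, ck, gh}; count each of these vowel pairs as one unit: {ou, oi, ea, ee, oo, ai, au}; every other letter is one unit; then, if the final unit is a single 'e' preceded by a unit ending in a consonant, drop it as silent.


Word: "summer" (6 letters)
Left-to-right scan:
  (1) 's' (letter)
  (2) 'u' (letter)
  (3) 'm' (letter)
  (4) 'm' (letter)
  (5) 'e' (letter)
  (6) 'r' (letter)
Units from scan: 6
Sound units = 6 units


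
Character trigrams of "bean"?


Word: "bean" (length 4)
Number of trigrams = 4 - 3 + 1 = 2
  Position 0: "bea"
  Position 1: "ean"
Trigrams = "bea", "ean"


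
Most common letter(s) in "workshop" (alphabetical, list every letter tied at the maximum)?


Word: "workshop"
Letter counts:
  'h': 1
  'k': 1
  'o': 2
  'p': 1
  'r': 1
  's': 1
  'w': 1
Maximum count = 2
Most frequent = 'o' (2 times each)


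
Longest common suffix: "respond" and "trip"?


Word 1: "respond"
Word 2: "trip"
Comparing from end:
  Pos -1: 'd' != 'p' (stop)
LCS = "" (length 0)


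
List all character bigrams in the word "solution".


Word: "solution" (length 8)
Number of bigrams = 8 - 2 + 1 = 7
  Position 0: "so"
  Position 1: "ol"
  Position 2: "lu"
  Position 3: "ut"
  Position 4: "ti"
  Position 5: "io"
  Position 6: "on"
Bigrams = "so", "ol", "lu", "ut", "ti", "io", "on"


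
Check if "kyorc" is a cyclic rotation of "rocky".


Word: "rocky", Candidate: "kyorc"
Method: check if candidate is substring of word+word
"rockyrocky" contains "kyorc"? No
Is rotation = No


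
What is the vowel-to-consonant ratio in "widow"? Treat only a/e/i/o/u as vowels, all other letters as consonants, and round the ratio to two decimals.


Word: "widow"
Vowels (a,e,i,o,u): 2
Consonants: 3
Ratio = 2/3
= 0.67


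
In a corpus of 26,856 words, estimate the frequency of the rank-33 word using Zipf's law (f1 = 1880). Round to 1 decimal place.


Zipf's law: f(r) = f(1) / r
f(1) = 1880
f(33) = 1880 / 33
= 57.0 occurrences


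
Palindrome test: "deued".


Word: "deued"
Reversed: "deued"
Forward == Backward? deued == deued
Palindrome = Yes


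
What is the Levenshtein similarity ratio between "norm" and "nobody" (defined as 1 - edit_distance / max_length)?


Word 1: "norm" (length 4)
Word 2: "nobody" (length 6)
One optimal edit sequence:
  1. keep 'n'
  2. insert 'o'  (+1)
  3. insert 'b'  (+1)
  4. keep 'o'
  5. substitute 'r' -> 'd'  (+1)
  6. substitute 'm' -> 'y'  (+1)
Edit distance = 4
Max length = max(4, 6) = 6
Similarity = 1 - 4/6
= 0.3333


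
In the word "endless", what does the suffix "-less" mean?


Suffix: -less
Example: endless (end + -less)
Meaning = without


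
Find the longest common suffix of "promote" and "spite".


Word 1: "promote"
Word 2: "spite"
Comparing from end:
  Pos -1: 'e' == 'e'
  Pos -2: 't' == 't'
  Pos -3: 'o' != 'i' (stop)
LCS = "te" (length 2)


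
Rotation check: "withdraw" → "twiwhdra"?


Word: "withdraw", Candidate: "twiwhdra"
Method: check if candidate is substring of word+word
"withdrawwithdraw" contains "twiwhdra"? No
Is rotation = No


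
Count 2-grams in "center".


Word: "center" (length 6)
Number of 2-grams = length - 2 + 1 = 6 - 2 + 1
= 5


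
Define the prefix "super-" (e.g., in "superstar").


Prefix: super-
Example: superstar (super- + star)
Meaning = above / beyond


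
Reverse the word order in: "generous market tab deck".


Original: "generous market tab deck"
Words (1..n): generous | market | tab | deck
Reversed (n..1): deck | tab | market | generous
Result = "deck tab market generous"


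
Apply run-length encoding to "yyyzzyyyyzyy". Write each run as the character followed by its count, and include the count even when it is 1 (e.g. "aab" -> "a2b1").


String: "yyyzzyyyyzyy"
Scanning for consecutive runs:
  'y' x 3
  'z' x 2
  'y' x 4
  'z' x 1
  'y' x 2
RLE = "y3z2y4z1y2"


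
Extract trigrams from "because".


Word: "because" (length 7)
Number of trigrams = 7 - 3 + 1 = 5
  Position 0: "bec"
  Position 1: "eca"
  Position 2: "cau"
  Position 3: "aus"
  Position 4: "use"
Trigrams = "bec", "eca", "cau", "aus", "use"


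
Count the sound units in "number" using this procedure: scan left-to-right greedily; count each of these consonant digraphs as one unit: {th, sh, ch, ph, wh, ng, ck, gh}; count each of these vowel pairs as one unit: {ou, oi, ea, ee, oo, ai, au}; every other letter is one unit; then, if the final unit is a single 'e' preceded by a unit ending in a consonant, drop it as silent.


Word: "number" (6 letters)
Left-to-right scan:
  1. 'n' (letter)
  2. 'u' (letter)
  3. 'm' (letter)
  4. 'b' (letter)
  5. 'e' (letter)
  6. 'r' (letter)
Units from scan: 6
Sound units = 6 units


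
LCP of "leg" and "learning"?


Word 1: "leg"
Word 2: "learning"
Comparing from start:
  Pos 0: 'l' == 'l'
  Pos 1: 'e' == 'e'
  Pos 2: 'g' != 'a' (stop)
LCP = "le" (length 2)


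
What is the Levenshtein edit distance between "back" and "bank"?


Word 1: "back" (length 4)
Word 2: "bank" (length 4)
One optimal edit sequence (insert/delete/substitute each cost 1):
  1. keep 'b'
  2. keep 'a'
  3. substitute 'c' -> 'n'  (+1)
  4. keep 'k'
Total edit operations: 1
Edit distance = 1


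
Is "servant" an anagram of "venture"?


Word 1: "venture" → sorted: eenrtuv
Word 2: "servant" → sorted: aenrstv
Same letters? eenrtuv != aenrstv
Anagram = No


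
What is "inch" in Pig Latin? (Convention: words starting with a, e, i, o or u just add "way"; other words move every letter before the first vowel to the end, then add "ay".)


Word: "inch"
Starts with vowel → add 'way'
Pig Latin = "inchway"


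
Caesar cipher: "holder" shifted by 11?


Word: "holder"
Shift: 11
Each letter → (letter + shift) mod 26:
  'h' (7) + 11 = 18 → 's'
  'o' (14) + 11 = 25 → 'z'
  'l' (11) + 11 = 22 → 'w'
  'd' (3) + 11 = 14 → 'o'
  'e' (4) + 11 = 15 → 'p'
  'r' (17) + 11 = 2 → 'c'
Result = "szwopc"


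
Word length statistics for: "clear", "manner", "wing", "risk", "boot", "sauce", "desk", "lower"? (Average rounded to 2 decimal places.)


Lengths: "clear"=5, "manner"=6, "wing"=4, "risk"=4, "boot"=4, "sauce"=5, "desk"=4, "lower"=5
Sum = 37, Count = 8
Average = 37/8 = 4.63
= avg=4.63, min=4, max=6


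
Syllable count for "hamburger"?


Word: "hamburger"
Syllable breakdown: ham | bur | ger
Counting: 3 parts
= 3 syllables


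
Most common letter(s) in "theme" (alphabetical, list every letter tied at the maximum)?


Word: "theme"
Letter counts:
  'e': 2
  'h': 1
  'm': 1
  't': 1
Maximum count = 2
Most frequent = 'e' (2 times each)


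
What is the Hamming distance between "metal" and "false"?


Comparing character by character (same length = 5):
  Pos 0: 'm' vs 'f' !=
  Pos 1: 'e' vs 'a' !=
  Pos 2: 't' vs 'l' !=
  Pos 3: 'a' vs 's' !=
  Pos 4: 'l' vs 'e' !=
Hamming distance = 5


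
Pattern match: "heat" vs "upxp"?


Pattern of "heat": [0, 1, 2, 3]
Pattern of "upxp": [0, 1, 2, 1]
Patterns do not match
Same pattern = No


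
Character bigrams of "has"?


Word: "has" (length 3)
Number of bigrams = 3 - 2 + 1 = 2
  Position 0: "ha"
  Position 1: "as"
Bigrams = "ha", "as"


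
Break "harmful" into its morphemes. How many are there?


Word: "harmful"
Morphemes: harm | -ful
Each morpheme carries meaning
= 2 morphemes


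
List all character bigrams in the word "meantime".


Word: "meantime" (length 8)
Number of bigrams = 8 - 2 + 1 = 7
  Position 0: "me"
  Position 1: "ea"
  Position 2: "an"
  Position 3: "nt"
  Position 4: "ti"
  Position 5: "im"
  Position 6: "me"
Bigrams = "me", "ea", "an", "nt", "ti", "im", "me"


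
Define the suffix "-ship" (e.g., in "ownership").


Suffix: -ship
As in: ownership -> owner + -ship
Meaning = state / position


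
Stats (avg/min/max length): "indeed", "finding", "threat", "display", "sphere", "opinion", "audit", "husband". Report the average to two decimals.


Lengths: "indeed"=6, "finding"=7, "threat"=6, "display"=7, "sphere"=6, "opinion"=7, "audit"=5, "husband"=7
Sum = 51, Count = 8
Average = 51/8 = 6.38
= avg=6.38, min=5, max=7


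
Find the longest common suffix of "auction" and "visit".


Word 1: "auction"
Word 2: "visit"
Comparing from end:
  Pos -1: 'n' != 't' (stop)
LCS = "" (length 0)


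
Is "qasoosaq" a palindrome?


Word: "qasoosaq"
Reversed: "qasoosaq"
Forward == Backward? qasoosaq == qasoosaq
Palindrome = Yes


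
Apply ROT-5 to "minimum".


Word: "minimum"
Shift: 5
Each letter → (letter + shift) mod 26:
  'm' (12) + 5 = 17 → 'r'
  'i' (8) + 5 = 13 → 'n'
  'n' (13) + 5 = 18 → 's'
  'i' (8) + 5 = 13 → 'n'
  'm' (12) + 5 = 17 → 'r'
  'u' (20) + 5 = 25 → 'z'
  'm' (12) + 5 = 17 → 'r'
Result = "rnsnrzr"


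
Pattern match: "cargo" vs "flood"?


Pattern of "cargo": [0, 1, 2, 3, 4]
Pattern of "flood": [0, 1, 2, 2, 3]
Patterns do not match
Same pattern = No


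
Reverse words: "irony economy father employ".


Original: "irony economy father employ"
Words (1..n): irony | economy | father | employ
Reversed (n..1): employ | father | economy | irony
Result = "employ father economy irony"
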